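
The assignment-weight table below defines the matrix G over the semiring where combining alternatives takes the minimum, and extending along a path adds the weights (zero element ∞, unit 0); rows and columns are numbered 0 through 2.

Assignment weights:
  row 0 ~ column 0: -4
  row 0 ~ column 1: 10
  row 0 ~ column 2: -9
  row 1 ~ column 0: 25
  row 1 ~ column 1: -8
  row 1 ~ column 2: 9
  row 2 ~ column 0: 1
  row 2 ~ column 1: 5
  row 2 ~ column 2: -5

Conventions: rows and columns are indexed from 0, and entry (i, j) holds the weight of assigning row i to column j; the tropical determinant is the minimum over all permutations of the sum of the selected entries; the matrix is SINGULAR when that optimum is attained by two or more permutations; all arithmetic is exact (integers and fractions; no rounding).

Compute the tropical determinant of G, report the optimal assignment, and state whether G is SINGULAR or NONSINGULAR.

σ = (0, 1, 2): (-4) + (-8) + (-5) = -17
σ = (0, 2, 1): (-4) + 9 + 5 = 10
σ = (1, 0, 2): 10 + 25 + (-5) = 30
σ = (1, 2, 0): 10 + 9 + 1 = 20
σ = (2, 0, 1): (-9) + 25 + 5 = 21
σ = (2, 1, 0): (-9) + (-8) + 1 = -16
Optimal value attained by: σ = (0, 1, 2).
Answer: det⊕(G) = -17; verdict: NONSINGULAR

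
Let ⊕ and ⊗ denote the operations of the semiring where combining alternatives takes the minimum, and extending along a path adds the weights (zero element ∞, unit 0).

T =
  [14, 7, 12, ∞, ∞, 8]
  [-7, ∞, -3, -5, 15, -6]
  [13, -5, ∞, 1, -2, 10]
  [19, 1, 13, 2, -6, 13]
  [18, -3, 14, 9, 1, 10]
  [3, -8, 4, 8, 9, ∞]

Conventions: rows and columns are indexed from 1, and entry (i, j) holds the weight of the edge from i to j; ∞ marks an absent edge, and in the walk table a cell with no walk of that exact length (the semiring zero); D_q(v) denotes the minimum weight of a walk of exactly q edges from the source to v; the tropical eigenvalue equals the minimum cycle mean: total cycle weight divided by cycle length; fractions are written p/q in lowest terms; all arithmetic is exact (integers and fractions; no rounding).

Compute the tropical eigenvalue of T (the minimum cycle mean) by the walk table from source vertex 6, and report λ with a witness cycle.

q=0: [∞, ∞, ∞, ∞, ∞, 0]
q=1: [3, -8, 4, 8, 9, ∞]
q=2: [-15, -1, -11, -13, 2, -14]
q=3: [-11, -22, -10, -11, -19, -7]
q=4: [-29, -22, -25, -27, -18, -28]
q=5: [-29, -36, -25, -27, -33, -28]
q=6: [-43, -36, -39, -41, -33, -42]
Optimal cycle mean attained by: cycle 2->6->2, total (-6) + (-8), length 2.
Answer: λ = -7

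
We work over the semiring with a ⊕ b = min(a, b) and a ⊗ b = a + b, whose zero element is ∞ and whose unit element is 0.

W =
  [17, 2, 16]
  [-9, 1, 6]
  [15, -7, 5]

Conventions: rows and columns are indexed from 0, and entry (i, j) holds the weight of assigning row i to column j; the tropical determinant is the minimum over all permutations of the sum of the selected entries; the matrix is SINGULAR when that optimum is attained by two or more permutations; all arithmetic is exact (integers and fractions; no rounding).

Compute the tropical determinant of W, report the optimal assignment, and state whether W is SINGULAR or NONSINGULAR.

σ = (0, 1, 2): 17 + 1 + 5 = 23
σ = (0, 2, 1): 17 + 6 + (-7) = 16
σ = (1, 0, 2): 2 + (-9) + 5 = -2
σ = (1, 2, 0): 2 + 6 + 15 = 23
σ = (2, 0, 1): 16 + (-9) + (-7) = 0
σ = (2, 1, 0): 16 + 1 + 15 = 32
Optimal value attained by: σ = (1, 0, 2).
Answer: det⊕(W) = -2; verdict: NONSINGULAR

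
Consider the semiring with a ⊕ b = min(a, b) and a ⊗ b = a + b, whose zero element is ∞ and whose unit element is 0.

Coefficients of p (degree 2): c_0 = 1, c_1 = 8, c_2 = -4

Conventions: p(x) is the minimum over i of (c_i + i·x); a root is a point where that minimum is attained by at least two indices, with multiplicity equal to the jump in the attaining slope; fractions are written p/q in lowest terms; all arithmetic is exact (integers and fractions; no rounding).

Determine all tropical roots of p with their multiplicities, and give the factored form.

hull edge (i=0, c=1) to (i=2, c=-4): slope -5/2, span 2
Factored form: p(x) = -4 ⊗ (x ⊕ 5/2) ⊗ (x ⊕ 5/2)
Answer: roots = 5/2 (mult 2)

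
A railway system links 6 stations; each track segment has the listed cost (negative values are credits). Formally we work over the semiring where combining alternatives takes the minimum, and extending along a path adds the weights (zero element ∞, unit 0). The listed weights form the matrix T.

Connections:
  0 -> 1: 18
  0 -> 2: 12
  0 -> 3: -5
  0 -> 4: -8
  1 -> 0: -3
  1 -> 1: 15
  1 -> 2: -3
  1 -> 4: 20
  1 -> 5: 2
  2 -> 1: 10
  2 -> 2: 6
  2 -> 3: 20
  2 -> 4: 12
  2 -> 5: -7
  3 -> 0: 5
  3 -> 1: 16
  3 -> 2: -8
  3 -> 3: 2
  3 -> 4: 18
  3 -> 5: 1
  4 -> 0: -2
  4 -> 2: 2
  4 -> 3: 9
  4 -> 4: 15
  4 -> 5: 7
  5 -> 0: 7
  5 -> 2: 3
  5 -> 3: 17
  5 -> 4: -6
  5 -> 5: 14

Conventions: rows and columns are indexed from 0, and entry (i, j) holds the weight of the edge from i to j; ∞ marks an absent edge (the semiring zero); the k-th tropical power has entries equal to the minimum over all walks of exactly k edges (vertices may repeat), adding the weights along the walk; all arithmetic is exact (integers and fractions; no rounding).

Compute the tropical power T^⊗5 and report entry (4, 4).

T^⊗2:
  [-10, 11, -13, -3, 7, -4]
  [9, 7, 3, -8, -11, -10]
  [0, 16, -4, 10, -13, -1]
  [7, 2, -6, 0, -5, -15]
  [13, 12, 1, -7, -10, -5]
  [-8, 13, -4, 2, -1, -4]
T^⊗3:
  [2, -3, -11, -15, -18, -20]
  [-13, 8, -16, -6, -16, -7]
  [-15, 6, -11, -5, -8, -11]
  [-8, 4, -12, 2, -21, -13]
  [-12, 9, -15, -5, -11, -6]
  [-3, 6, -6, -13, -16, -11]
T^⊗4:
  [-20, -1, -23, -13, -26, -18]
  [-18, -6, -14, -18, -21, -23]
  [-10, -1, -13, -20, -23, -18]
  [-23, -2, -19, -13, -19, -19]
  [-13, -5, -13, -17, -20, -22]
  [-18, 3, -21, -11, -17, -13]
T^⊗5:
  [-28, -13, -24, -25, -28, -30]
  [-23, -4, -26, -23, -29, -21]
  [-25, -4, -28, -18, -24, -20]
  [-21, -9, -21, -28, -31, -26]
  [-22, -3, -25, -18, -28, -20]
  [-19, -11, -19, -23, -26, -28]
Key observation: the optimum is the walk 4->0->3->2->5->4, with weight (-2) + (-5) + (-8) + (-7) + (-6) = -28.
Optimal value attained by: walk 4->0->3->2->5->4.
Answer: (T^⊗5)[4][4] = -28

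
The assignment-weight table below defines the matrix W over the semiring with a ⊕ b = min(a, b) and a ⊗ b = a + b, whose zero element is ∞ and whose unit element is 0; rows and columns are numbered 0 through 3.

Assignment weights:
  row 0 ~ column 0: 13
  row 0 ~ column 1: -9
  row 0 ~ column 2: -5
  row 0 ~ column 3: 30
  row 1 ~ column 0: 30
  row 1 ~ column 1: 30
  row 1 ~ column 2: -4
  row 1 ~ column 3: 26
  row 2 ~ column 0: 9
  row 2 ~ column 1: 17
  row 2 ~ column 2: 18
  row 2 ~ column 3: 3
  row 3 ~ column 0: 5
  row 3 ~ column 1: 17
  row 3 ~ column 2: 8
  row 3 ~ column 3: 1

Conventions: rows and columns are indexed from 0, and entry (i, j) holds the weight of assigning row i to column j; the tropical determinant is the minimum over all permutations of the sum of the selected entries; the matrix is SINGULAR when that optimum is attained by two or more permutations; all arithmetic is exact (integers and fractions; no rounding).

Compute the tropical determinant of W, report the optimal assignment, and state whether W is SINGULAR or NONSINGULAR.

σ = (0, 1, 2, 3): 13 + 30 + 18 + 1 = 62
σ = (0, 1, 3, 2): 13 + 30 + 3 + 8 = 54
σ = (0, 2, 1, 3): 13 + (-4) + 17 + 1 = 27
σ = (0, 2, 3, 1): 13 + (-4) + 3 + 17 = 29
σ = (0, 3, 1, 2): 13 + 26 + 17 + 8 = 64
σ = (0, 3, 2, 1): 13 + 26 + 18 + 17 = 74
σ = (1, 0, 2, 3): (-9) + 30 + 18 + 1 = 40
σ = (1, 0, 3, 2): (-9) + 30 + 3 + 8 = 32
σ = (1, 2, 0, 3): (-9) + (-4) + 9 + 1 = -3
σ = (1, 2, 3, 0): (-9) + (-4) + 3 + 5 = -5
σ = (1, 3, 0, 2): (-9) + 26 + 9 + 8 = 34
σ = (1, 3, 2, 0): (-9) + 26 + 18 + 5 = 40
σ = (2, 0, 1, 3): (-5) + 30 + 17 + 1 = 43
σ = (2, 0, 3, 1): (-5) + 30 + 3 + 17 = 45
σ = (2, 1, 0, 3): (-5) + 30 + 9 + 1 = 35
σ = (2, 1, 3, 0): (-5) + 30 + 3 + 5 = 33
σ = (2, 3, 0, 1): (-5) + 26 + 9 + 17 = 47
σ = (2, 3, 1, 0): (-5) + 26 + 17 + 5 = 43
σ = (3, 0, 1, 2): 30 + 30 + 17 + 8 = 85
σ = (3, 0, 2, 1): 30 + 30 + 18 + 17 = 95
σ = (3, 1, 0, 2): 30 + 30 + 9 + 8 = 77
σ = (3, 1, 2, 0): 30 + 30 + 18 + 5 = 83
σ = (3, 2, 0, 1): 30 + (-4) + 9 + 17 = 52
σ = (3, 2, 1, 0): 30 + (-4) + 17 + 5 = 48
Optimal value attained by: σ = (1, 2, 3, 0).
Answer: det⊕(W) = -5; verdict: NONSINGULAR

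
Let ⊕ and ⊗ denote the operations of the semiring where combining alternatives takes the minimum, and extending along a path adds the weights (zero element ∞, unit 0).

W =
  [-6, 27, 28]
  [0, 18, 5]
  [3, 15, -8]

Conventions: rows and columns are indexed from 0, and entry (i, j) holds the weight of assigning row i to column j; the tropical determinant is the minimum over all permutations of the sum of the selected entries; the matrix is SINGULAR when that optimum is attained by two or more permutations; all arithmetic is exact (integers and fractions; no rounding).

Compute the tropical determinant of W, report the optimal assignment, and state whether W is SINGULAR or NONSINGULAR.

σ = (0, 1, 2): (-6) + 18 + (-8) = 4
σ = (0, 2, 1): (-6) + 5 + 15 = 14
σ = (1, 0, 2): 27 + 0 + (-8) = 19
σ = (1, 2, 0): 27 + 5 + 3 = 35
σ = (2, 0, 1): 28 + 0 + 15 = 43
σ = (2, 1, 0): 28 + 18 + 3 = 49
Optimal value attained by: σ = (0, 1, 2).
Answer: det⊕(W) = 4; verdict: NONSINGULAR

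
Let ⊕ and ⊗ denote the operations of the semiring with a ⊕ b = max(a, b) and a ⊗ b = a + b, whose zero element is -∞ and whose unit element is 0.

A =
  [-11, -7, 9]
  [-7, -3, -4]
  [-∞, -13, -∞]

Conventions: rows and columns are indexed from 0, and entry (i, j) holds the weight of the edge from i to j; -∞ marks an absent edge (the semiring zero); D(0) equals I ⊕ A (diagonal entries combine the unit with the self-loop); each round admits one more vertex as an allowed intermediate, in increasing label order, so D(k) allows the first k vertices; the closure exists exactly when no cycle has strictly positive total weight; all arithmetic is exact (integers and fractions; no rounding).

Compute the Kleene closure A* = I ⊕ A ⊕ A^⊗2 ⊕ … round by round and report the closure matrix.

D(0):
  [0, -7, 9]
  [-7, 0, -4]
  [-∞, -13, 0]
D(1):
  [0, -7, 9]
  [-7, 0, 2]
  [-∞, -13, 0]
D(2):
  [0, -7, 9]
  [-7, 0, 2]
  [-20, -13, 0]
D(3):
  [0, -4, 9]
  [-7, 0, 2]
  [-20, -13, 0]
Answer: A* = [[0, -4, 9], [-7, 0, 2], [-20, -13, 0]]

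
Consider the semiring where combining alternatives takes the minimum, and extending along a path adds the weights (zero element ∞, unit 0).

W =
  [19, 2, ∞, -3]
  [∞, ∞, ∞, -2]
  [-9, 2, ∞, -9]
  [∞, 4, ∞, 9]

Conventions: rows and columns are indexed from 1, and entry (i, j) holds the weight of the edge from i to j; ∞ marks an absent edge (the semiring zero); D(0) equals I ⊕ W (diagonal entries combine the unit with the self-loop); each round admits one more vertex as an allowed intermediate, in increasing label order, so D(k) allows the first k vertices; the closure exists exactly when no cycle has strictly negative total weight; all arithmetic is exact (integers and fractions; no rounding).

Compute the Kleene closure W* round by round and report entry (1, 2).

D(0):
  [0, 2, ∞, -3]
  [∞, 0, ∞, -2]
  [-9, 2, 0, -9]
  [∞, 4, ∞, 0]
D(1):
  [0, 2, ∞, -3]
  [∞, 0, ∞, -2]
  [-9, -7, 0, -12]
  [∞, 4, ∞, 0]
D(2):
  [0, 2, ∞, -3]
  [∞, 0, ∞, -2]
  [-9, -7, 0, -12]
  [∞, 4, ∞, 0]
D(3):
  [0, 2, ∞, -3]
  [∞, 0, ∞, -2]
  [-9, -7, 0, -12]
  [∞, 4, ∞, 0]
D(4):
  [0, 1, ∞, -3]
  [∞, 0, ∞, -2]
  [-9, -8, 0, -12]
  [∞, 4, ∞, 0]
Answer: W*[1][2] = 1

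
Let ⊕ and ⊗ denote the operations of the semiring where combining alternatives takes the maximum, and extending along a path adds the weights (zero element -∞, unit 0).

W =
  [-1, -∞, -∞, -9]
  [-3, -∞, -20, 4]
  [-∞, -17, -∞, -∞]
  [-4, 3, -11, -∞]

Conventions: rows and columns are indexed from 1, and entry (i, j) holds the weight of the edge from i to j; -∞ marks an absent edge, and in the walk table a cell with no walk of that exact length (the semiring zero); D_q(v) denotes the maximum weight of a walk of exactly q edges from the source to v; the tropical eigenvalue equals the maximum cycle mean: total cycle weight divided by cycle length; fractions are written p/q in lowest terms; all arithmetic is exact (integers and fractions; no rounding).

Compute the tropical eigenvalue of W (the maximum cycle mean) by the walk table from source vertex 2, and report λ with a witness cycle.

q=0: [-∞, 0, -∞, -∞]
q=1: [-3, -∞, -20, 4]
q=2: [0, 7, -7, -12]
q=3: [4, -9, -13, 11]
q=4: [7, 14, 0, -5]
Optimal cycle mean attained by: cycle 2->4->2, total 4 + 3, length 2.
Answer: λ = 7/2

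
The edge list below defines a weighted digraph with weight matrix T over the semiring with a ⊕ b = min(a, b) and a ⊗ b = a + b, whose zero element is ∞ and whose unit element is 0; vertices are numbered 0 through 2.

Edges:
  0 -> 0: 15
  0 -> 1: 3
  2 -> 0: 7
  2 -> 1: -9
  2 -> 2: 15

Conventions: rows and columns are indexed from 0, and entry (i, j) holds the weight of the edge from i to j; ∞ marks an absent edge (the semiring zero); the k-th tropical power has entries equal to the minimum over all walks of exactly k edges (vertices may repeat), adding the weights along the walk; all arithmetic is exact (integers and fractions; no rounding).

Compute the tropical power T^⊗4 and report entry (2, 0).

T^⊗2:
  [30, 18, ∞]
  [∞, ∞, ∞]
  [22, 6, 30]
T^⊗3:
  [45, 33, ∞]
  [∞, ∞, ∞]
  [37, 21, 45]
T^⊗4:
  [60, 48, ∞]
  [∞, ∞, ∞]
  [52, 36, 60]
Key observation: the optimum is the walk 2->0->0->0->0, with weight 7 + 15 + 15 + 15 = 52.
Optimal value attained by: walk 2->0->0->0->0.
Answer: (T^⊗4)[2][0] = 52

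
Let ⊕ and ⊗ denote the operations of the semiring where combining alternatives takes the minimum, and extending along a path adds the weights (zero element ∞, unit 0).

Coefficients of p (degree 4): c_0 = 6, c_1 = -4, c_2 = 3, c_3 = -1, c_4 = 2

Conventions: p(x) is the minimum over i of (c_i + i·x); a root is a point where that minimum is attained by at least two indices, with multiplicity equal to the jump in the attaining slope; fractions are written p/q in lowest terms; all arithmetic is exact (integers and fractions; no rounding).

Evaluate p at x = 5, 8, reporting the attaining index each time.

p(5) = min(6+0·5=6, -4+1·5=1, 3+2·5=13, -1+3·5=14, 2+4·5=22) = 1 (attained by i=1)
p(8) = min(6+0·8=6, -4+1·8=4, 3+2·8=19, -1+3·8=23, 2+4·8=34) = 4 (attained by i=1)
Answer: p(5) = 1; p(8) = 4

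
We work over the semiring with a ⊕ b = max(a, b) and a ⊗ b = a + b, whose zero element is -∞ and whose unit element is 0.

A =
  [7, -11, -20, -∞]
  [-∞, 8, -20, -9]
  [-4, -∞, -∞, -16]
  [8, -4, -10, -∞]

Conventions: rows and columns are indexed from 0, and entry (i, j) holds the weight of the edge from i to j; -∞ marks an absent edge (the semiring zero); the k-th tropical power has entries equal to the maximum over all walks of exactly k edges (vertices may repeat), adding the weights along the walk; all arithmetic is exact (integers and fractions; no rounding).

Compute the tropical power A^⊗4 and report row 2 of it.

A^⊗2:
  [14, -3, -13, -20]
  [-1, 16, -12, -1]
  [3, -15, -24, -∞]
  [15, 4, -12, -13]
A^⊗3:
  [21, 5, -6, -12]
  [7, 24, -4, 7]
  [10, -7, -17, -24]
  [22, 12, -5, -5]
A^⊗4:
  [28, 13, 1, -4]
  [15, 32, 4, 15]
  [17, 1, -10, -16]
  [29, 20, 2, 3]
Answer: row 2 of A^⊗4 = [17, 1, -10, -16]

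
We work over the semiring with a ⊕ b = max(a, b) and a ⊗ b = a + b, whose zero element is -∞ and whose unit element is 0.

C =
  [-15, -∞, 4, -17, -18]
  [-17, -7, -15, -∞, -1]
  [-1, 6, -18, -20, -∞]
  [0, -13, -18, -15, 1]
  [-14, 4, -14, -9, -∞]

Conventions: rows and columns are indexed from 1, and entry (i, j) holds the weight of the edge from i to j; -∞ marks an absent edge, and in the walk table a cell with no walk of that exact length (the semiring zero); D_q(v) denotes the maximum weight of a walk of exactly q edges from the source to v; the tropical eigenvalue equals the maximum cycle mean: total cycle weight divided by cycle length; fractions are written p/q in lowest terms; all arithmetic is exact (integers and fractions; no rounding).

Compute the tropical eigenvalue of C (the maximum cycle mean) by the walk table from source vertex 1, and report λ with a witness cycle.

q=0: [0, -∞, -∞, -∞, -∞]
q=1: [-15, -∞, 4, -17, -18]
q=2: [3, 10, -11, -16, -16]
q=3: [-7, 3, 7, -14, 9]
q=4: [6, 13, -3, 0, 2]
q=5: [0, 6, 10, -7, 12]
Optimal cycle mean attained by: cycle 1->3->1, total 4 + (-1), length 2.
Answer: λ = 3/2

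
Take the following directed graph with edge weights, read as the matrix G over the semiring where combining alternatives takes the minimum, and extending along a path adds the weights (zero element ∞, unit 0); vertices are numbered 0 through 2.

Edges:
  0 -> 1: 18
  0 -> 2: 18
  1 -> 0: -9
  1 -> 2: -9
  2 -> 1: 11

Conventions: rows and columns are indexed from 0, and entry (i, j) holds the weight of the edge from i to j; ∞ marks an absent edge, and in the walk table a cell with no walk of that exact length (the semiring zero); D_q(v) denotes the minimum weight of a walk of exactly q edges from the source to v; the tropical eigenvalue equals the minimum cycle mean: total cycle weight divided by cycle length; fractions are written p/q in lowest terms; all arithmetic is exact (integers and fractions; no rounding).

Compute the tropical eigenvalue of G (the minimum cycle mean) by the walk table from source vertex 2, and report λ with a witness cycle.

q=0: [∞, ∞, 0]
q=1: [∞, 11, ∞]
q=2: [2, ∞, 2]
q=3: [∞, 13, 20]
Optimal cycle mean attained by: cycle 1->2->1, total (-9) + 11, length 2.
Answer: λ = 1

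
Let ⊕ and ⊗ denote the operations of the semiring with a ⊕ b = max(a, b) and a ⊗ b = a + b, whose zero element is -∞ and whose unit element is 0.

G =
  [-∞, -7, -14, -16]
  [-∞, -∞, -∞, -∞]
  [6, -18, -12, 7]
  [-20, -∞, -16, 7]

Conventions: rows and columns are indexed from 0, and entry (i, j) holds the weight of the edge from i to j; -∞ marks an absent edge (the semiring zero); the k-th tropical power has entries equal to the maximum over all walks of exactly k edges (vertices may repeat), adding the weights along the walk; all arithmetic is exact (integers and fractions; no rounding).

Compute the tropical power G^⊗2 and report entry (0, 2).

G^⊗2:
  [-8, -32, -26, -7]
  [-∞, -∞, -∞, -∞]
  [-6, -1, -8, 14]
  [-10, -27, -9, 14]
Key observation: the optimum is the walk 0->2->2, with weight (-14) + (-12) = -26.
Optimal value attained by: walk 0->2->2.
Answer: (G^⊗2)[0][2] = -26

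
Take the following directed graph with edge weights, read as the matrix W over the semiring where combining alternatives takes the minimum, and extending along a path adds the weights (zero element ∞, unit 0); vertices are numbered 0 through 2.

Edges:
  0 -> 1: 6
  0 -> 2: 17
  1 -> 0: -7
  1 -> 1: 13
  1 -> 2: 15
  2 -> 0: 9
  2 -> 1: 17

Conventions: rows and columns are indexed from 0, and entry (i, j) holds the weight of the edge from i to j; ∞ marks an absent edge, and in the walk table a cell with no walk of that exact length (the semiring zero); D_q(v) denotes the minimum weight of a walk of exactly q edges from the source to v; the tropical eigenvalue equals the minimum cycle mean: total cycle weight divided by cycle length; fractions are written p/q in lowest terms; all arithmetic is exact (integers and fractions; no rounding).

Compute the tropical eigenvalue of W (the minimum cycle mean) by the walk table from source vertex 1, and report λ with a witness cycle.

q=0: [∞, 0, ∞]
q=1: [-7, 13, 15]
q=2: [6, -1, 10]
q=3: [-8, 12, 14]
Optimal cycle mean attained by: cycle 0->1->0, total 6 + (-7), length 2.
Answer: λ = -1/2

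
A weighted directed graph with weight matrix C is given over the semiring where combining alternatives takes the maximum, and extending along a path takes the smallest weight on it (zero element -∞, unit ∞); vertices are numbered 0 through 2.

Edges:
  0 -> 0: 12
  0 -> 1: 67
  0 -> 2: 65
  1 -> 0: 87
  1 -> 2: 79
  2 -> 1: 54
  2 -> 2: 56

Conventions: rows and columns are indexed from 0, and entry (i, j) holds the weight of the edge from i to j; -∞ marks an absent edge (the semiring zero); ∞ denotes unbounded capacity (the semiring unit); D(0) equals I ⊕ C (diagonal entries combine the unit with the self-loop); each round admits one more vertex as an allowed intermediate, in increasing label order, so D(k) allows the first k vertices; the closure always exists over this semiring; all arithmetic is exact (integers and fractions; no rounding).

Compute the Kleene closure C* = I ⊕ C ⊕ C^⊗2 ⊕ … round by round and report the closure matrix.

D(0):
  [∞, 67, 65]
  [87, ∞, 79]
  [-∞, 54, ∞]
D(1):
  [∞, 67, 65]
  [87, ∞, 79]
  [-∞, 54, ∞]
D(2):
  [∞, 67, 67]
  [87, ∞, 79]
  [54, 54, ∞]
D(3):
  [∞, 67, 67]
  [87, ∞, 79]
  [54, 54, ∞]
Answer: C* = [[∞, 67, 67], [87, ∞, 79], [54, 54, ∞]]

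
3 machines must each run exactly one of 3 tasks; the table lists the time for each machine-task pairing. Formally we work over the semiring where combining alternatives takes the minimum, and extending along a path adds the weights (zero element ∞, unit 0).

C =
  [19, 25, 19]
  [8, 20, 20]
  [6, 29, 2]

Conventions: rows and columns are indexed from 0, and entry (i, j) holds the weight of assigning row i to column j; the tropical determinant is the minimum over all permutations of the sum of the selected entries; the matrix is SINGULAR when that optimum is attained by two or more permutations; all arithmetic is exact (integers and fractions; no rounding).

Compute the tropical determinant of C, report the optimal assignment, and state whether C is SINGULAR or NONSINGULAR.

σ = (0, 1, 2): 19 + 20 + 2 = 41
σ = (0, 2, 1): 19 + 20 + 29 = 68
σ = (1, 0, 2): 25 + 8 + 2 = 35
σ = (1, 2, 0): 25 + 20 + 6 = 51
σ = (2, 0, 1): 19 + 8 + 29 = 56
σ = (2, 1, 0): 19 + 20 + 6 = 45
Optimal value attained by: σ = (1, 0, 2).
Answer: det⊕(C) = 35; verdict: NONSINGULAR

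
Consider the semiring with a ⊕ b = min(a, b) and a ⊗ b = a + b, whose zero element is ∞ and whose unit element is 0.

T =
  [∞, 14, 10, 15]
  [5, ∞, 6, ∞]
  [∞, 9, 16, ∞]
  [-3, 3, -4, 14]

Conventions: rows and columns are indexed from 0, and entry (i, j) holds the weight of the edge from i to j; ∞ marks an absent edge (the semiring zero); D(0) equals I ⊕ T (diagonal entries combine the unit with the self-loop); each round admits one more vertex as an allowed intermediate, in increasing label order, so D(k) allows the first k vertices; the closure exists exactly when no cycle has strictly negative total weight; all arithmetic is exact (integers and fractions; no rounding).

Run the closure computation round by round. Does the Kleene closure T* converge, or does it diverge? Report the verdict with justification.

D(0):
  [0, 14, 10, 15]
  [5, 0, 6, ∞]
  [∞, 9, 0, ∞]
  [-3, 3, -4, 0]
D(1):
  [0, 14, 10, 15]
  [5, 0, 6, 20]
  [∞, 9, 0, ∞]
  [-3, 3, -4, 0]
D(2):
  [0, 14, 10, 15]
  [5, 0, 6, 20]
  [14, 9, 0, 29]
  [-3, 3, -4, 0]
D(3):
  [0, 14, 10, 15]
  [5, 0, 6, 20]
  [14, 9, 0, 29]
  [-3, 3, -4, 0]
D(4):
  [0, 14, 10, 15]
  [5, 0, 6, 20]
  [14, 9, 0, 29]
  [-3, 3, -4, 0]
Key observation: every diagonal entry stays at the unit through all rounds, so no improving cycle exists.
Answer: CONVERGES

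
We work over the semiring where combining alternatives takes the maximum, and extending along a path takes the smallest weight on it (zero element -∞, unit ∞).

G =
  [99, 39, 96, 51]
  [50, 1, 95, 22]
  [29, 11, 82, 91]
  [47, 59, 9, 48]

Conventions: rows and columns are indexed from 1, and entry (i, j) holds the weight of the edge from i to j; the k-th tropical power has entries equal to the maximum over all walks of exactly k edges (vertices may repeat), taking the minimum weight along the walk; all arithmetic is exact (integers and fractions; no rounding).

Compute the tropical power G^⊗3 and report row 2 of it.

G^⊗2:
  [99, 51, 96, 91]
  [50, 39, 82, 91]
  [47, 59, 82, 82]
  [50, 48, 59, 48]
G^⊗3:
  [99, 59, 96, 91]
  [50, 59, 82, 82]
  [50, 59, 82, 82]
  [50, 48, 59, 59]
Answer: row 2 of G^⊗3 = [50, 59, 82, 82]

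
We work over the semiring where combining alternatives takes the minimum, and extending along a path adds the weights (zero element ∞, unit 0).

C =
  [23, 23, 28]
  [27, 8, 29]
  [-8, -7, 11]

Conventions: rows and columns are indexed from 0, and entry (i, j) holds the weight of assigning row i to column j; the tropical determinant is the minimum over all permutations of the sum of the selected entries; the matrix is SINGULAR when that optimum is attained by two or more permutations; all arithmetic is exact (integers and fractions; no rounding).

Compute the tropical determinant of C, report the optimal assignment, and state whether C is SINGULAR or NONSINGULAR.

σ = (0, 1, 2): 23 + 8 + 11 = 42
σ = (0, 2, 1): 23 + 29 + (-7) = 45
σ = (1, 0, 2): 23 + 27 + 11 = 61
σ = (1, 2, 0): 23 + 29 + (-8) = 44
σ = (2, 0, 1): 28 + 27 + (-7) = 48
σ = (2, 1, 0): 28 + 8 + (-8) = 28
Optimal value attained by: σ = (2, 1, 0).
Answer: det⊕(C) = 28; verdict: NONSINGULAR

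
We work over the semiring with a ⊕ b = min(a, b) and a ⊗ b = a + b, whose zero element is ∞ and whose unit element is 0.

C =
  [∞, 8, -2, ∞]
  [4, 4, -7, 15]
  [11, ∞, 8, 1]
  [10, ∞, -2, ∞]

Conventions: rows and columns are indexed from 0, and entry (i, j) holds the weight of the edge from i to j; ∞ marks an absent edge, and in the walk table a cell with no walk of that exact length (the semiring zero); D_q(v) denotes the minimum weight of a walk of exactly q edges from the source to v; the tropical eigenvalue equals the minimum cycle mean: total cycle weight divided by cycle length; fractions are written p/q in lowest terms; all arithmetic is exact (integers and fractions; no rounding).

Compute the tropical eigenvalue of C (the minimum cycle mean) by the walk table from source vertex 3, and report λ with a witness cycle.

q=0: [∞, ∞, ∞, 0]
q=1: [10, ∞, -2, ∞]
q=2: [9, 18, 6, -1]
q=3: [9, 17, -3, 7]
q=4: [8, 17, 5, -2]
Optimal cycle mean attained by: cycle 2->3->2, total 1 + (-2), length 2.
Answer: λ = -1/2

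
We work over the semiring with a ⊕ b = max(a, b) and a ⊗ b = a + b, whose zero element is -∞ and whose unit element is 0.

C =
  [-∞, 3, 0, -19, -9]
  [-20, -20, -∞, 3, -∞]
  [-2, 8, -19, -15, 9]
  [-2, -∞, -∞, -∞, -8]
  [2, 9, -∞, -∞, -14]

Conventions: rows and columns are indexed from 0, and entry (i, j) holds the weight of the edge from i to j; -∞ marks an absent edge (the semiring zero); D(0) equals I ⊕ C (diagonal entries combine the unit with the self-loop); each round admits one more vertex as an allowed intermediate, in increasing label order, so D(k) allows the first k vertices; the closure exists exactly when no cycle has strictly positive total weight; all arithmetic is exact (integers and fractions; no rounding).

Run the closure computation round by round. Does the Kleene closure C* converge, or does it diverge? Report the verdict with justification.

D(0):
  [0, 3, 0, -19, -9]
  [-20, 0, -∞, 3, -∞]
  [-2, 8, 0, -15, 9]
  [-2, -∞, -∞, 0, -8]
  [2, 9, -∞, -∞, 0]
D(1):
  [0, 3, 0, -19, -9]
  [-20, 0, -20, 3, -29]
  [-2, 8, 0, -15, 9]
  [-2, 1, -2, 0, -8]
  [2, 9, 2, -17, 0]
Detection: at round 2, diagonal entry (3, 3) turns strictly positive.
Key observation: the cycle 3->0->1->3 has total weight (-2) + 3 + 3, which is strictly positive.
Answer: DIVERGES — positive cycle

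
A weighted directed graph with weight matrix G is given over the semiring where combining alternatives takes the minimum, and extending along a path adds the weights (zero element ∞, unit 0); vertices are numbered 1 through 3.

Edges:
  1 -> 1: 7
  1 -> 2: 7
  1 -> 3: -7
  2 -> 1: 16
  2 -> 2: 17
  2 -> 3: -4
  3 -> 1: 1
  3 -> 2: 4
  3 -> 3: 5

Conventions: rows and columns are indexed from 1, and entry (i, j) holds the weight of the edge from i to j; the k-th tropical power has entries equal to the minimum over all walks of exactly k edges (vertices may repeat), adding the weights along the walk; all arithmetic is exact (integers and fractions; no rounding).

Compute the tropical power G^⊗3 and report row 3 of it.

G^⊗2:
  [-6, -3, -2]
  [-3, 0, 1]
  [6, 8, -6]
G^⊗3:
  [-1, 1, -13]
  [2, 4, -10]
  [-5, -2, -1]
Answer: row 3 of G^⊗3 = [-5, -2, -1]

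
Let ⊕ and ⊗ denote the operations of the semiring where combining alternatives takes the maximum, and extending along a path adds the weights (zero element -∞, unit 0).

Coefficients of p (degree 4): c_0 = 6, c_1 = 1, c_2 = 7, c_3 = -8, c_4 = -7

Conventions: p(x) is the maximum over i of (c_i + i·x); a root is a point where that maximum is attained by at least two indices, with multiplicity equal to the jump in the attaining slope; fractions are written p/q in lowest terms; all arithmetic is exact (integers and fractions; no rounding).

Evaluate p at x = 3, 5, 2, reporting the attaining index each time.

p(3) = max(6+0·3=6, 1+1·3=4, 7+2·3=13, -8+3·3=1, -7+4·3=5) = 13 (attained by i=2)
p(5) = max(6+0·5=6, 1+1·5=6, 7+2·5=17, -8+3·5=7, -7+4·5=13) = 17 (attained by i=2)
p(2) = max(6+0·2=6, 1+1·2=3, 7+2·2=11, -8+3·2=-2, -7+4·2=1) = 11 (attained by i=2)
Answer: p(3) = 13; p(5) = 17; p(2) = 11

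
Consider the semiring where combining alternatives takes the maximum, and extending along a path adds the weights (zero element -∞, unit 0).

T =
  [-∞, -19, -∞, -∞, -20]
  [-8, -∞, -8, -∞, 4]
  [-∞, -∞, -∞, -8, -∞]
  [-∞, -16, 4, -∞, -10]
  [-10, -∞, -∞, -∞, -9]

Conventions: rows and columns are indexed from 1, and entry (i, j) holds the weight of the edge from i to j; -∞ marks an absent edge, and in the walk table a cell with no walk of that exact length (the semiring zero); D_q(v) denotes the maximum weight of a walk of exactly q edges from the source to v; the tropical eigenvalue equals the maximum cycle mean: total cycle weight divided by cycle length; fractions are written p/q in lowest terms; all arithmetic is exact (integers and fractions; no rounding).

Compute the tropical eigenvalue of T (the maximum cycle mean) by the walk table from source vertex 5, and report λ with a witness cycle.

q=0: [-∞, -∞, -∞, -∞, 0]
q=1: [-10, -∞, -∞, -∞, -9]
q=2: [-19, -29, -∞, -∞, -18]
q=3: [-28, -38, -37, -∞, -25]
q=4: [-35, -47, -46, -45, -34]
q=5: [-44, -54, -41, -54, -43]
Optimal cycle mean attained by: cycle 3->4->3, total (-8) + 4, length 2.
Answer: λ = -2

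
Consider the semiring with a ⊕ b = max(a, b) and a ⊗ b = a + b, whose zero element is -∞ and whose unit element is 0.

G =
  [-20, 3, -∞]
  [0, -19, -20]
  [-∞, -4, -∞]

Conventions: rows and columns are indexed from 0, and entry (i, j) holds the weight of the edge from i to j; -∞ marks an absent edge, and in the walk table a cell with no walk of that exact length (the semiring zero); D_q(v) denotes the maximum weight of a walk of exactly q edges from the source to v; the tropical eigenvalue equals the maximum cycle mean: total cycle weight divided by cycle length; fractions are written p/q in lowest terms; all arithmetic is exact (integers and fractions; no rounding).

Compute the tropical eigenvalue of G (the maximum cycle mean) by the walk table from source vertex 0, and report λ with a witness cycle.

q=0: [0, -∞, -∞]
q=1: [-20, 3, -∞]
q=2: [3, -16, -17]
q=3: [-16, 6, -36]
Optimal cycle mean attained by: cycle 0->1->0, total 3 + 0, length 2.
Answer: λ = 3/2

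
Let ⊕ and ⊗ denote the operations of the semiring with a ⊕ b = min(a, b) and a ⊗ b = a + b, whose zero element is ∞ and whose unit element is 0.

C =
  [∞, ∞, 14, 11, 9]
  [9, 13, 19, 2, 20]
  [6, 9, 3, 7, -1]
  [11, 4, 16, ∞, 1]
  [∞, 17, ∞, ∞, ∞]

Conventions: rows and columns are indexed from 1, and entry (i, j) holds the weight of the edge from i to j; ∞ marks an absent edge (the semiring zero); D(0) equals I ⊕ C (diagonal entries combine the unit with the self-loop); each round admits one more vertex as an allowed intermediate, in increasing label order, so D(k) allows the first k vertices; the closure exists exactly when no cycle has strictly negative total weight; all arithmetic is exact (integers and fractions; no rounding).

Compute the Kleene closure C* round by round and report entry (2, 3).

D(0):
  [0, ∞, 14, 11, 9]
  [9, 0, 19, 2, 20]
  [6, 9, 0, 7, -1]
  [11, 4, 16, 0, 1]
  [∞, 17, ∞, ∞, 0]
D(1):
  [0, ∞, 14, 11, 9]
  [9, 0, 19, 2, 18]
  [6, 9, 0, 7, -1]
  [11, 4, 16, 0, 1]
  [∞, 17, ∞, ∞, 0]
D(2):
  [0, ∞, 14, 11, 9]
  [9, 0, 19, 2, 18]
  [6, 9, 0, 7, -1]
  [11, 4, 16, 0, 1]
  [26, 17, 36, 19, 0]
D(3):
  [0, 23, 14, 11, 9]
  [9, 0, 19, 2, 18]
  [6, 9, 0, 7, -1]
  [11, 4, 16, 0, 1]
  [26, 17, 36, 19, 0]
D(4):
  [0, 15, 14, 11, 9]
  [9, 0, 18, 2, 3]
  [6, 9, 0, 7, -1]
  [11, 4, 16, 0, 1]
  [26, 17, 35, 19, 0]
D(5):
  [0, 15, 14, 11, 9]
  [9, 0, 18, 2, 3]
  [6, 9, 0, 7, -1]
  [11, 4, 16, 0, 1]
  [26, 17, 35, 19, 0]
Answer: C*[2][3] = 18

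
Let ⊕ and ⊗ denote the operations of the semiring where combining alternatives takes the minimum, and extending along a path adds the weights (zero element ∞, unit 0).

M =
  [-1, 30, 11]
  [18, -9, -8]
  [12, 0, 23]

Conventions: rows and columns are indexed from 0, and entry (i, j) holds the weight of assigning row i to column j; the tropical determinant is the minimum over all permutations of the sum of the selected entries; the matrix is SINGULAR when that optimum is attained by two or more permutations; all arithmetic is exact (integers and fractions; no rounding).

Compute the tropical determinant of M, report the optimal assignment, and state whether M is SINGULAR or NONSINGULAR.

σ = (0, 1, 2): (-1) + (-9) + 23 = 13
σ = (0, 2, 1): (-1) + (-8) + 0 = -9
σ = (1, 0, 2): 30 + 18 + 23 = 71
σ = (1, 2, 0): 30 + (-8) + 12 = 34
σ = (2, 0, 1): 11 + 18 + 0 = 29
σ = (2, 1, 0): 11 + (-9) + 12 = 14
Optimal value attained by: σ = (0, 2, 1).
Answer: det⊕(M) = -9; verdict: NONSINGULAR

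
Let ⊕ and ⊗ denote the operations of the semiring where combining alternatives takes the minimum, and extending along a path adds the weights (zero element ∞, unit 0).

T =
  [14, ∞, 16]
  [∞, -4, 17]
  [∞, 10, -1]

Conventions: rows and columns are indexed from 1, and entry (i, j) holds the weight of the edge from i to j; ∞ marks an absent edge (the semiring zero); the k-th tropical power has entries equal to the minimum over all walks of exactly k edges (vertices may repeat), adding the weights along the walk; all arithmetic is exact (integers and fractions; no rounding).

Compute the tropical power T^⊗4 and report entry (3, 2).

T^⊗2:
  [28, 26, 15]
  [∞, -8, 13]
  [∞, 6, -2]
T^⊗3:
  [42, 22, 14]
  [∞, -12, 9]
  [∞, 2, -3]
T^⊗4:
  [56, 18, 13]
  [∞, -16, 5]
  [∞, -2, -4]
Key observation: the optimum is the walk 3->2->2->2->2, with weight 10 + (-4) + (-4) + (-4) = -2.
Optimal value attained by: walk 3->2->2->2->2.
Answer: (T^⊗4)[3][2] = -2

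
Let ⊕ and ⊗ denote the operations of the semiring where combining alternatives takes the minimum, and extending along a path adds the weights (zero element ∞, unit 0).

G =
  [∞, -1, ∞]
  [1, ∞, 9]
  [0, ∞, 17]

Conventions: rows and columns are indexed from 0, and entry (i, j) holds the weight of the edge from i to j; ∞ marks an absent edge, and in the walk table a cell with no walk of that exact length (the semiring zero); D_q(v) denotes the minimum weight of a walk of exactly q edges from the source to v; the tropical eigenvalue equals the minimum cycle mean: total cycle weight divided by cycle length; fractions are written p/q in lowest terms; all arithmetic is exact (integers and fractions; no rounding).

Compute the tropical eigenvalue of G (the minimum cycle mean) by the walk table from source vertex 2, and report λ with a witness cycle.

q=0: [∞, ∞, 0]
q=1: [0, ∞, 17]
q=2: [17, -1, 34]
q=3: [0, 16, 8]
Optimal cycle mean attained by: cycle 0->1->0, total (-1) + 1, length 2.
Answer: λ = 0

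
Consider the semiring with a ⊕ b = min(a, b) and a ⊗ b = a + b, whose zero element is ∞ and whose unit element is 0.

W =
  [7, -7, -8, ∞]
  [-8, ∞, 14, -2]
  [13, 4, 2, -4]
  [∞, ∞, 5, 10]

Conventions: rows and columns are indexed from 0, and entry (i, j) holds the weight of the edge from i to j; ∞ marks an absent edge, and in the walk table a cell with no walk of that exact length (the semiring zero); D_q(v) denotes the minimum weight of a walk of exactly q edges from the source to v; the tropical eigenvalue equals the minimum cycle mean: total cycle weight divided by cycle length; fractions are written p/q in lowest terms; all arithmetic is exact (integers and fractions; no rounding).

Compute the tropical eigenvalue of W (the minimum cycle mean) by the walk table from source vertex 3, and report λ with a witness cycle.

q=0: [∞, ∞, ∞, 0]
q=1: [∞, ∞, 5, 10]
q=2: [18, 9, 7, 1]
q=3: [1, 11, 6, 3]
q=4: [3, -6, -7, 2]
Optimal cycle mean attained by: cycle 0->1->0, total (-7) + (-8), length 2.
Answer: λ = -15/2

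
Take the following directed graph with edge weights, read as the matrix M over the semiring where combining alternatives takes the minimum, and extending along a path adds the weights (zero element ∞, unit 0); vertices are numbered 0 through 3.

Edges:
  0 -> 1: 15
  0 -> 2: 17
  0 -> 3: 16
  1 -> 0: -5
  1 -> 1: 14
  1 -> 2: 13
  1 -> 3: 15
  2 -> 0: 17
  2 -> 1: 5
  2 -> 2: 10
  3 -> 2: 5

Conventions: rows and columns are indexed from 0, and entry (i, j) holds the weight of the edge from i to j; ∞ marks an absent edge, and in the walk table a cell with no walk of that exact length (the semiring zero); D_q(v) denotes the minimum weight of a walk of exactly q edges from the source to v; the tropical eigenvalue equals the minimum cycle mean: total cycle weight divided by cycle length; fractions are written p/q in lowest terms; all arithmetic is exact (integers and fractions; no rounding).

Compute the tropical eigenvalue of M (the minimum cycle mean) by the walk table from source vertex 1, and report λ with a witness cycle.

q=0: [∞, 0, ∞, ∞]
q=1: [-5, 14, 13, 15]
q=2: [9, 10, 12, 11]
q=3: [5, 17, 16, 25]
q=4: [12, 20, 22, 21]
Optimal cycle mean attained by: cycle 0->1->0, total 15 + (-5), length 2.
Answer: λ = 5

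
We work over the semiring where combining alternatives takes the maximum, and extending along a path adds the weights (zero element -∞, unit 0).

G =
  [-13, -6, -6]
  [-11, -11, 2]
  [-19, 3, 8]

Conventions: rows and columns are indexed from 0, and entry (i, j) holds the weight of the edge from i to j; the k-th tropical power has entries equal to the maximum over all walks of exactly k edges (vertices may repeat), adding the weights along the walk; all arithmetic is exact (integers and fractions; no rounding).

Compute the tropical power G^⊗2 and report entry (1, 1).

G^⊗2:
  [-17, -3, 2]
  [-17, 5, 10]
  [-8, 11, 16]
Key observation: the optimum is the walk 1->2->1, with weight 2 + 3 = 5.
Optimal value attained by: walk 1->2->1.
Answer: (G^⊗2)[1][1] = 5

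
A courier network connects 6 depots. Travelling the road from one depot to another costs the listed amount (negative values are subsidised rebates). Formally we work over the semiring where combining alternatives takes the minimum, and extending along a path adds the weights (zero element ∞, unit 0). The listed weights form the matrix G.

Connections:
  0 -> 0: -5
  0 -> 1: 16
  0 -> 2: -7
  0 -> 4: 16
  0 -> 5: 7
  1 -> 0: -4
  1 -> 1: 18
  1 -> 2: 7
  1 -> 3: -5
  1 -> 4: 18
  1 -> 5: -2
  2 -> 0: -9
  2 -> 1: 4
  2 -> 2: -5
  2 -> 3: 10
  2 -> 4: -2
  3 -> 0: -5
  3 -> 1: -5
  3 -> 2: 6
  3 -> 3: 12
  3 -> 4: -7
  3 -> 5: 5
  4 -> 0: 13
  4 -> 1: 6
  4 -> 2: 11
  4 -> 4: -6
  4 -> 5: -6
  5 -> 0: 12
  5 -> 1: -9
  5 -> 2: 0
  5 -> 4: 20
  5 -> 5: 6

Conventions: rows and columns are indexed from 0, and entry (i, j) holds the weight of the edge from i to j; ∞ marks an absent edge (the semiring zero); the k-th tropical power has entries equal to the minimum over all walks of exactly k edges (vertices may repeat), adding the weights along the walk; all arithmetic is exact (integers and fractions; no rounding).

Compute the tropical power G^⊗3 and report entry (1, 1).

G^⊗2:
  [-16, -3, -12, 3, -9, 2]
  [-10, -11, -11, 7, -12, 0]
  [-14, -1, -16, -1, -8, -8]
  [-10, -4, -12, -10, -13, -13]
  [2, -15, -6, 1, -12, -12]
  [-13, -3, -5, -14, -2, -11]
G^⊗3:
  [-21, -8, -23, -8, -15, -15]
  [-20, -9, -17, -16, -18, -18]
  [-25, -17, -21, -6, -18, -14]
  [-21, -22, -17, -9, -19, -19]
  [-19, -21, -12, -20, -18, -18]
  [-19, -20, -20, -8, -21, -9]
Key observation: the optimum is the walk 1->3->5->1, with weight (-5) + 5 + (-9) = -9.
Optimal value attained by: walk 1->3->5->1.
Answer: (G^⊗3)[1][1] = -9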